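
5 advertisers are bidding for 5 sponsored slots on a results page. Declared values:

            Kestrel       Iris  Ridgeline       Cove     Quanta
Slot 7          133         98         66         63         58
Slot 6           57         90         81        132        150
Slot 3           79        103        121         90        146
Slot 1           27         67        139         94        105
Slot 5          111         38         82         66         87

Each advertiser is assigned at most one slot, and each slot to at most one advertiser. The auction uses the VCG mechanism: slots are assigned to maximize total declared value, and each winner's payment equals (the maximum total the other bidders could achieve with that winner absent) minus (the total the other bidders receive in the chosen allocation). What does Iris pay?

Efficient allocation: Kestrel→Slot 5 ($111), Iris→Slot 7 ($98), Ridgeline→Slot 1 ($139), Cove→Slot 6 ($132), Quanta→Slot 3 ($146); total welfare W = $626.
Iris receives Slot 7 at value $98, so the others get W − 98 = $528.
Without Iris: best allocation of the remaining 4 bidders over all 5 slots is Kestrel→Slot 7 ($133), Ridgeline→Slot 1 ($139), Cove→Slot 6 ($132), Quanta→Slot 3 ($146), total $550.
VCG payment = (others' best without Iris) − (others' welfare with Iris) = 550 − 528 = $22.

Iris pays $22.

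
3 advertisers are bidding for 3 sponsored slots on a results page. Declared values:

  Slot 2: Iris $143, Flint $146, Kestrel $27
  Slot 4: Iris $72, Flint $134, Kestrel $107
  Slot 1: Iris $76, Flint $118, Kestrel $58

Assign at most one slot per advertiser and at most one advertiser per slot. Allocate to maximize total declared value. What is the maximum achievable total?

Optimal: Iris→Slot 2 ($143), Flint→Slot 1 ($118), Kestrel→Slot 4 ($107) — total 143+118+107 = $368.
Max-entry greedy (repeatedly take the single best remaining cell) gives $329, worse by 39.
Next-best assignment: Iris→Slot 2, Flint→Slot 4, Kestrel→Slot 1 = $335.

Max total: $368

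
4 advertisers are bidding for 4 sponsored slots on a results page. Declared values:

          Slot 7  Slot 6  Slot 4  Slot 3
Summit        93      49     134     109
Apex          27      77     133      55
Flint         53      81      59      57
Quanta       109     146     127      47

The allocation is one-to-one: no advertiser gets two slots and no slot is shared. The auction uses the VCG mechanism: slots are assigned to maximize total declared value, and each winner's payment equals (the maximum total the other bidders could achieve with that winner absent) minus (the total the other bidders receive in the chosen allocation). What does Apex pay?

Apex pays $29.

Efficient allocation: Summit→Slot 3 ($109), Apex→Slot 4 ($133), Flint→Slot 7 ($53), Quanta→Slot 6 ($146); total welfare W = $441.
Apex receives Slot 4 at value $133, so the others get W − 133 = $308.
Without Apex: best allocation of the remaining 3 bidders over all 4 slots is Summit→Slot 4 ($134), Flint→Slot 3 ($57), Quanta→Slot 6 ($146), total $337.
VCG payment = (others' best without Apex) − (others' welfare with Apex) = 337 − 308 = $29.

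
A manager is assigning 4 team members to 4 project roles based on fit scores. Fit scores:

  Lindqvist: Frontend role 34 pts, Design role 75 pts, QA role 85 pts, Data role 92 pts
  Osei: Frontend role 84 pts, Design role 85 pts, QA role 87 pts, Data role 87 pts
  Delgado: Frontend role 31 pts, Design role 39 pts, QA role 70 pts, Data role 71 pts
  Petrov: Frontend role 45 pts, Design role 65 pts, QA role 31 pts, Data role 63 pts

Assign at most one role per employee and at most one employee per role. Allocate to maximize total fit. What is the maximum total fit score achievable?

Optimal: Lindqvist→Data role (92 pts), Osei→Frontend role (84 pts), Delgado→QA role (70 pts), Petrov→Design role (65 pts) — total 92+84+70+65 = 311 pts.
Swapping Petrov↔Osei (Petrov→Frontend role 45 pts, Osei→Design role 85 pts) loses 19.

Max total: 311 pts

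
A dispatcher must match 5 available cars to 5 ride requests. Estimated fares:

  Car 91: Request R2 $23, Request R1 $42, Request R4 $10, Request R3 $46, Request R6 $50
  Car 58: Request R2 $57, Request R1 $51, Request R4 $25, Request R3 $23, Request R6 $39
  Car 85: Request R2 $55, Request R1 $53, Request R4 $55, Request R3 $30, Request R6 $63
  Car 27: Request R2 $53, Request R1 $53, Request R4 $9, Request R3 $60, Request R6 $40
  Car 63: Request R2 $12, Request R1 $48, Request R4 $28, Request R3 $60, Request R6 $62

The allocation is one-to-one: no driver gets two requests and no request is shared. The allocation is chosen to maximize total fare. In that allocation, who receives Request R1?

Optimal: Car 91→Request R1 ($42), Car 58→Request R2 ($57), Car 85→Request R4 ($55), Car 27→Request R3 ($60), Car 63→Request R6 ($62) — total 42+57+55+60+62 = $276.
Max-entry greedy (repeatedly take the single best remaining cell) gives $238, worse by 38.
Swapping Car 91↔Car 27 (Car 91→Request R3 $46, Car 27→Request R1 $53) loses 3.
Car 91's own top request is Request R6 ($50), but forcing Car 91→Request R6 and reassigning the rest optimally gives only $275 — worse by 1.

Car 91 receives Request R1.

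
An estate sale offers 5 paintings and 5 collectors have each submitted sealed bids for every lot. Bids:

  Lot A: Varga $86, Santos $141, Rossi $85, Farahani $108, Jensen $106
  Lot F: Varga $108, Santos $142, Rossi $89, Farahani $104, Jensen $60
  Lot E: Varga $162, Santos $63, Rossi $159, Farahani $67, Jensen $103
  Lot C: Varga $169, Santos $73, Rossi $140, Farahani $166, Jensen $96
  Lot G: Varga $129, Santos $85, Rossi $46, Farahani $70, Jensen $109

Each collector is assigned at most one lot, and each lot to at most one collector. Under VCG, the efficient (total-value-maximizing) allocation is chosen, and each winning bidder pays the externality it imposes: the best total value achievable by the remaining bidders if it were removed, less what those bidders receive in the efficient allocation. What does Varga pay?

Varga pays $3.

Efficient allocation: Varga→Lot G ($129), Santos→Lot F ($142), Rossi→Lot E ($159), Farahani→Lot C ($166), Jensen→Lot A ($106); total welfare W = $702.
Varga receives Lot G at value $129, so the others get W − 129 = $573.
Without Varga: best allocation of the remaining 4 bidders over all 5 lots is Santos→Lot F ($142), Rossi→Lot E ($159), Farahani→Lot C ($166), Jensen→Lot G ($109), total $576.
VCG payment = (others' best without Varga) − (others' welfare with Varga) = 576 − 573 = $3.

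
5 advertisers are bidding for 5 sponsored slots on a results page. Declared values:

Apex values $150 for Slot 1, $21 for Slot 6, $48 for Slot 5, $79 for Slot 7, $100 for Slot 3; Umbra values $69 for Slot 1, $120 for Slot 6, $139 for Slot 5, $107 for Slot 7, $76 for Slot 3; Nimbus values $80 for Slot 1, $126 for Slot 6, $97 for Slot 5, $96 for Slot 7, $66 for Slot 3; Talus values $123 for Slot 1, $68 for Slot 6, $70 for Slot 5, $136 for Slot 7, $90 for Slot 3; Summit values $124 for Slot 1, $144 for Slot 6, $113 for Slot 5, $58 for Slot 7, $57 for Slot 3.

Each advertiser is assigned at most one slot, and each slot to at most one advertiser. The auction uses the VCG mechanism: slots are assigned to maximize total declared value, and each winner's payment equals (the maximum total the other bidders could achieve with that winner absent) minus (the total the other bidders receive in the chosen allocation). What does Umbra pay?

Efficient allocation: Apex→Slot 1 ($150), Umbra→Slot 5 ($139), Nimbus→Slot 3 ($66), Talus→Slot 7 ($136), Summit→Slot 6 ($144); total welfare W = $635.
Umbra receives Slot 5 at value $139, so the others get W − 139 = $496.
Without Umbra: best allocation of the remaining 4 bidders over all 5 slots is Apex→Slot 1 ($150), Nimbus→Slot 5 ($97), Talus→Slot 7 ($136), Summit→Slot 6 ($144), total $527.
VCG payment = (others' best without Umbra) − (others' welfare with Umbra) = 527 − 496 = $31.

Umbra pays $31.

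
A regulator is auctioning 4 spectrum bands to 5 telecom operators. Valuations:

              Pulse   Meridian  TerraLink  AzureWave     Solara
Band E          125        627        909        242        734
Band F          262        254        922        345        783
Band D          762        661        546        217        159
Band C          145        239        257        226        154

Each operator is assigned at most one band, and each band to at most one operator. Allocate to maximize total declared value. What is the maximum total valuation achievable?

Max total: $2693M

Treat this as an assignment problem: match each operator to one band.
Optimal: TerraLink→Band E ($909M), Solara→Band F ($783M), Pulse→Band D ($762M), Meridian→Band C ($239M) — total 909+783+762+239 = $2693M.
Row-greedy (each operator in turn takes its best remaining band) gives $2537M, worse by 156.
Swapping Solara↔Pulse (Solara→Band D $159M, Pulse→Band F $262M) loses 1124.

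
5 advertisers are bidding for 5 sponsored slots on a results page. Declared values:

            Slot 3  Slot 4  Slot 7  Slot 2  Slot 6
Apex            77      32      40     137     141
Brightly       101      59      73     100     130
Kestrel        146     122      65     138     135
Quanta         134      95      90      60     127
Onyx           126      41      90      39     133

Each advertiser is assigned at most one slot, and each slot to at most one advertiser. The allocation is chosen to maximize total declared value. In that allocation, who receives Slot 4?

Kestrel receives Slot 4.

This is the linear assignment problem.
Optimal: Apex→Slot 2 ($137), Brightly→Slot 6 ($130), Kestrel→Slot 4 ($122), Quanta→Slot 3 ($134), Onyx→Slot 7 ($90) — total 137+130+122+134+90 = $613.
Max-entry greedy (repeatedly take the single best remaining cell) gives $572, worse by 41.
Next-best assignment: Apex→Slot 2, Brightly→Slot 6, Kestrel→Slot 4, Quanta→Slot 7, Onyx→Slot 3 = $605.
No other one-to-one assignment exceeds $613.
Kestrel's own top slot is Slot 3 ($146), but forcing Kestrel→Slot 3 and reassigning the rest optimally gives only $598 — worse by 15.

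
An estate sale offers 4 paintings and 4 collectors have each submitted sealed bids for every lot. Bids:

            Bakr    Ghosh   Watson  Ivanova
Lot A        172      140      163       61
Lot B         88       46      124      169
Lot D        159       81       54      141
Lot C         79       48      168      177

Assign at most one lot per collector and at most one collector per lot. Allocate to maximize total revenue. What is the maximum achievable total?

Maximum total: $636

Treat this as an assignment problem: match each collector to one lot.
Optimal: Bakr→Lot D ($159), Ghosh→Lot A ($140), Watson→Lot C ($168), Ivanova→Lot B ($169) — total 159+140+168+169 = $636.
Row-greedy (each collector in turn takes its best remaining lot) gives $590, worse by 46.
Every other assignment is strictly worse.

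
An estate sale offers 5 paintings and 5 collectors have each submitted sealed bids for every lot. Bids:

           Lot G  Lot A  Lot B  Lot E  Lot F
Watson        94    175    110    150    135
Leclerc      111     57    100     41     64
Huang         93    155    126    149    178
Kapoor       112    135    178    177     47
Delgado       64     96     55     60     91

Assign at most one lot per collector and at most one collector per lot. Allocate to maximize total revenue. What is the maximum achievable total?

Optimal: Watson→Lot E ($150), Leclerc→Lot G ($111), Huang→Lot F ($178), Kapoor→Lot B ($178), Delgado→Lot A ($96) — total 150+111+178+178+96 = $713.
Max-entry greedy (repeatedly take the single best remaining cell) gives $702, worse by 11.
Every other assignment is strictly worse.

Max total: $713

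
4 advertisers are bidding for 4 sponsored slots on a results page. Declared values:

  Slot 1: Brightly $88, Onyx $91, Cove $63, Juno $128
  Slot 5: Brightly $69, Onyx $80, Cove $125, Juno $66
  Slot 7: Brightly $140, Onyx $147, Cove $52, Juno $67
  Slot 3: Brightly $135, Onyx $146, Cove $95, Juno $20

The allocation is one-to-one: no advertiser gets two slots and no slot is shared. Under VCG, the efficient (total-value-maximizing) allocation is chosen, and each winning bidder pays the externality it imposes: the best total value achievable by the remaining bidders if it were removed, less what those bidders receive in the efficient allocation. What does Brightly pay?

Efficient allocation: Brightly→Slot 7 ($140), Onyx→Slot 3 ($146), Cove→Slot 5 ($125), Juno→Slot 1 ($128); total welfare W = $539.
Brightly receives Slot 7 at value $140, so the others get W − 140 = $399.
Without Brightly: best allocation of the remaining 3 bidders over all 4 slots is Onyx→Slot 7 ($147), Cove→Slot 5 ($125), Juno→Slot 1 ($128), total $400.
VCG payment = (others' best without Brightly) − (others' welfare with Brightly) = 400 − 399 = $1.

Brightly pays $1.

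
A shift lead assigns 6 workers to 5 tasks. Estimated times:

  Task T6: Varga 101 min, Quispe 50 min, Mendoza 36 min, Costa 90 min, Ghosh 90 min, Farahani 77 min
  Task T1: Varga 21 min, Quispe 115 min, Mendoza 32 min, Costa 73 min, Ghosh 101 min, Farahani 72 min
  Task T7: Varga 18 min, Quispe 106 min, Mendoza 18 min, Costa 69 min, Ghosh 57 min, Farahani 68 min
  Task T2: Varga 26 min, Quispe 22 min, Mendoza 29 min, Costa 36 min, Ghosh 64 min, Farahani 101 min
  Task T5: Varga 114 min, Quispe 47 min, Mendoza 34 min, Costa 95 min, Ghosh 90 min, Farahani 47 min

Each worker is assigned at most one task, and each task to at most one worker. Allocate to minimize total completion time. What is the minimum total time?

Minimum total: 172 min

Optimal: Quispe→Task T6 (50 min), Varga→Task T1 (21 min), Mendoza→Task T7 (18 min), Costa→Task T2 (36 min), Farahani→Task T5 (47 min) — total 50+21+18+36+47 = 172 min.
Column-greedy (each task in turn goes to its cheapest remaining worker) gives 183 min, worse by 11.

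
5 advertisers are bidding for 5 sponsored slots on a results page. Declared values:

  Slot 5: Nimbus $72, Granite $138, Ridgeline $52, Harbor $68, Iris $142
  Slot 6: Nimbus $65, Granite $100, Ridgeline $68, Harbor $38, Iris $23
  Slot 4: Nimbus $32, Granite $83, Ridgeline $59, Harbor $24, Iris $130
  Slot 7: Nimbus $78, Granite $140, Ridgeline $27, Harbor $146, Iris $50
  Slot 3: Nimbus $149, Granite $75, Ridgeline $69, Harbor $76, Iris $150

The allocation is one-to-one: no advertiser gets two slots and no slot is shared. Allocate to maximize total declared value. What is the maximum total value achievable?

Max total: $631

Optimal: Nimbus→Slot 3 ($149), Granite→Slot 5 ($138), Ridgeline→Slot 6 ($68), Harbor→Slot 7 ($146), Iris→Slot 4 ($130) — total 149+138+68+146+130 = $631.
Column-greedy (each slot in turn goes to its best remaining advertiser) gives $596, worse by 35.
Next-best assignment: Nimbus→Slot 3, Granite→Slot 6, Ridgeline→Slot 4, Harbor→Slot 7, Iris→Slot 5 = $596.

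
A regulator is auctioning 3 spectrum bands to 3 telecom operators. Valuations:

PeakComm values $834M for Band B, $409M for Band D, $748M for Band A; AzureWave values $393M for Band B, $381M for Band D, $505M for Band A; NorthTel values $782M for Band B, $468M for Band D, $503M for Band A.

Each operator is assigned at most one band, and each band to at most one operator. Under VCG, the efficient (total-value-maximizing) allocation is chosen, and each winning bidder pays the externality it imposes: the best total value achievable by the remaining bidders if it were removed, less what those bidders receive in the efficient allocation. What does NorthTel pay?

NorthTel pays $210M.

Efficient allocation: PeakComm→Band A ($748M), AzureWave→Band D ($381M), NorthTel→Band B ($782M); total welfare W = $1911M.
NorthTel receives Band B at value $782M, so the others get W − 782 = $1129M.
Without NorthTel: best allocation of the remaining 2 bidders over all 3 bands is PeakComm→Band B ($834M), AzureWave→Band A ($505M), total $1339M.
VCG payment = (others' best without NorthTel) − (others' welfare with NorthTel) = 1339 − 1129 = $210M.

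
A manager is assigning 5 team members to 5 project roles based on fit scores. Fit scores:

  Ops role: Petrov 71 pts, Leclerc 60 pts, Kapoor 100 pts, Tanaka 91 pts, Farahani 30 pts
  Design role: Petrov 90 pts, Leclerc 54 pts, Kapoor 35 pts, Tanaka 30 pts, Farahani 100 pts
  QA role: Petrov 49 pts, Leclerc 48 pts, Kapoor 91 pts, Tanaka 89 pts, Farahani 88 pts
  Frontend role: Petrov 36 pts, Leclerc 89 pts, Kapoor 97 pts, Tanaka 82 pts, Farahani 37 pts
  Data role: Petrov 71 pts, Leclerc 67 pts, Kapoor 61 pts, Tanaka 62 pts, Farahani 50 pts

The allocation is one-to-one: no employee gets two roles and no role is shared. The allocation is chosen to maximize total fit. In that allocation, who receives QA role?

Tanaka receives QA role.

Optimal: Petrov→Data role (71 pts), Leclerc→Frontend role (89 pts), Kapoor→Ops role (100 pts), Tanaka→QA role (89 pts), Farahani→Design role (100 pts) — total 71+89+100+89+100 = 449 pts.
Row-greedy (each employee in turn takes its best remaining role) gives 418 pts, worse by 31.
No other one-to-one assignment exceeds 449 pts.
Tanaka's own top role is Ops role (91 pts), but forcing Tanaka→Ops role and reassigning the rest optimally gives only 442 pts — worse by 7.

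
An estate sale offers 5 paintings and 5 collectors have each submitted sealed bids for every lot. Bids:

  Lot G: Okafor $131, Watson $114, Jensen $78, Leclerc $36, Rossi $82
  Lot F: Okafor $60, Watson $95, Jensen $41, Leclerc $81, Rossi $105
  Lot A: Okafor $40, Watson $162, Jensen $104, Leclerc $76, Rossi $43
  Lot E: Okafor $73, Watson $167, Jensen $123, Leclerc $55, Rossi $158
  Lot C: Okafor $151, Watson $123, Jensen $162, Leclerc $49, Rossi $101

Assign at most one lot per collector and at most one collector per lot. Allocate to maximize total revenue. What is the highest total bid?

Max total: $694

Optimal: Okafor→Lot G ($131), Watson→Lot A ($162), Jensen→Lot C ($162), Leclerc→Lot F ($81), Rossi→Lot E ($158) — total 131+162+162+81+158 = $694.
Row-greedy (each collector in turn takes its best remaining lot) gives $585, worse by 109.
Next-best assignment: Okafor→Lot G, Watson→Lot E, Jensen→Lot C, Leclerc→Lot A, Rossi→Lot F = $641.
Swapping Rossi↔Watson (Rossi→Lot A $43, Watson→Lot E $167) loses 110.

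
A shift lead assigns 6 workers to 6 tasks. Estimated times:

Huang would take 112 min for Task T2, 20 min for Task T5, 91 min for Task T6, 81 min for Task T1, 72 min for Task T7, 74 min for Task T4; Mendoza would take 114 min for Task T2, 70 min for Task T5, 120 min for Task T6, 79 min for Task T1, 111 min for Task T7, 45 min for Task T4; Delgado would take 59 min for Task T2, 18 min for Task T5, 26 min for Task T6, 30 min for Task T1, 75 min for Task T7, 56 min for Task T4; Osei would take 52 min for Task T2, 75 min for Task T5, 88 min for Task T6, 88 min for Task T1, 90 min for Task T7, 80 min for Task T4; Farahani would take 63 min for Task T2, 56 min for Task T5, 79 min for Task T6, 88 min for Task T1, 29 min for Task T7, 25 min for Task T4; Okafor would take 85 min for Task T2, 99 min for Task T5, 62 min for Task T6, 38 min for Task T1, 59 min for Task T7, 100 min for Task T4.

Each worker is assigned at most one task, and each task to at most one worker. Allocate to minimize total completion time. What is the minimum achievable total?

Treat this as an assignment problem: match each worker to one task.
Optimal: Huang→Task T5 (20 min), Mendoza→Task T4 (45 min), Delgado→Task T6 (26 min), Osei→Task T2 (52 min), Farahani→Task T7 (29 min), Okafor→Task T1 (38 min) — total 20+45+26+52+29+38 = 210 min.
Next-best assignment: Huang→Task T5, Mendoza→Task T4, Delgado→Task T1, Osei→Task T2, Farahani→Task T7, Okafor→Task T6 = 238 min.
Swapping Mendoza↔Farahani (Mendoza→Task T7 111 min, Farahani→Task T4 25 min) adds 62.
Checked against all permutations: 210 min is optimal.

Minimum total: 210 min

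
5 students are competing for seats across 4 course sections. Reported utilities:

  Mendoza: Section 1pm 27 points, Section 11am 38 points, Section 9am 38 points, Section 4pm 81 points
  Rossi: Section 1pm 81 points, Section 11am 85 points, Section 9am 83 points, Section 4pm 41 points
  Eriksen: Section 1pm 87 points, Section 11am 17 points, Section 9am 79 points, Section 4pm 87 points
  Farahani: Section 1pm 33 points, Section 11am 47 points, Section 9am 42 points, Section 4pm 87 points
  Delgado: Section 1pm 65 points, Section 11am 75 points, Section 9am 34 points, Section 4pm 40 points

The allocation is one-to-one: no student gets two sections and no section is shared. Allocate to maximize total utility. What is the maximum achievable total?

This is the linear assignment problem.
Optimal: Eriksen→Section 1pm (87 points), Delgado→Section 11am (75 points), Rossi→Section 9am (83 points), Farahani→Section 4pm (87 points) — total 87+75+83+87 = 332 points.
Max-entry greedy (repeatedly take the single best remaining cell) gives 297 points, worse by 35.
Next-best assignment: Eriksen→Section 1pm, Delgado→Section 11am, Rossi→Section 9am, Mendoza→Section 4pm = 326 points.

Maximum total: 332 points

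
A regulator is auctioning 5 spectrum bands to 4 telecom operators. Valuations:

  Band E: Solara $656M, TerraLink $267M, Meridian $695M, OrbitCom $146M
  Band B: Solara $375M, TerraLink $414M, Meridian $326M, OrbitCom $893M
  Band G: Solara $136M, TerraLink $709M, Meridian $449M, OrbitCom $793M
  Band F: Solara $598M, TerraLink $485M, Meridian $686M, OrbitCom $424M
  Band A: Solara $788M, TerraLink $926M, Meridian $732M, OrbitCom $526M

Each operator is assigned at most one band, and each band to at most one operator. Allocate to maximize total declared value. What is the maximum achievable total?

Max total: $3161M

Optimal: Solara→Band E ($656M), TerraLink→Band A ($926M), Meridian→Band F ($686M), OrbitCom→Band B ($893M) — total 656+926+686+893 = $3161M.
Row-greedy (each operator in turn takes its best remaining band) gives $3085M, worse by 76.
Next-best assignment: Solara→Band F, TerraLink→Band A, Meridian→Band E, OrbitCom→Band B = $3112M.
Swapping OrbitCom↔Solara (OrbitCom→Band E $146M, Solara→Band B $375M) loses 1028.
Every other assignment is strictly worse.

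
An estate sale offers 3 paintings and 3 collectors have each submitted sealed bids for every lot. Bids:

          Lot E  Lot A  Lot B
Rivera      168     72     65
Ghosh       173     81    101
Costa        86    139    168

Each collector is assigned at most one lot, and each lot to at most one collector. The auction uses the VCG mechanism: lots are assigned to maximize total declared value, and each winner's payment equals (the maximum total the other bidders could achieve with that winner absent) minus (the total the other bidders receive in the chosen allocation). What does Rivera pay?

Rivera pays $92.

Efficient allocation: Rivera→Lot E ($168), Ghosh→Lot A ($81), Costa→Lot B ($168); total welfare W = $417.
Rivera receives Lot E at value $168, so the others get W − 168 = $249.
Without Rivera: best allocation of the remaining 2 bidders over all 3 lots is Ghosh→Lot E ($173), Costa→Lot B ($168), total $341.
VCG payment = (others' best without Rivera) − (others' welfare with Rivera) = 341 − 249 = $92.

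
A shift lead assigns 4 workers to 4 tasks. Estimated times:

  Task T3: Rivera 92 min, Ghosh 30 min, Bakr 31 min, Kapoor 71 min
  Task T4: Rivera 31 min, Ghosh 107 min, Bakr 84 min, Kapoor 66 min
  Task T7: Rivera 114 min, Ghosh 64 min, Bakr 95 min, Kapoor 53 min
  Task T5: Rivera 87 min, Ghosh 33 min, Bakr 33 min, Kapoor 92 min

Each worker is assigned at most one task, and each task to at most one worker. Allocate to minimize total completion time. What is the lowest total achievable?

Min total: 147 min

Optimal: Rivera→Task T4 (31 min), Ghosh→Task T3 (30 min), Bakr→Task T5 (33 min), Kapoor→Task T7 (53 min) — total 31+30+33+53 = 147 min.
Next-best assignment: Rivera→Task T4, Ghosh→Task T5, Bakr→Task T3, Kapoor→Task T7 = 148 min.
No other one-to-one assignment undercuts 147 min.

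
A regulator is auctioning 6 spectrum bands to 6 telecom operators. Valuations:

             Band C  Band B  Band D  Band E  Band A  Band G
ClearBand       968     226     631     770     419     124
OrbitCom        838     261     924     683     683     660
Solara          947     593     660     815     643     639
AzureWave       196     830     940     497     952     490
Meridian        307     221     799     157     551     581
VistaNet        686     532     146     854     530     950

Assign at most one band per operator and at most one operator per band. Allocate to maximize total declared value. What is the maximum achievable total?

Maximum total: $5045M

This is the linear assignment problem.
Optimal: ClearBand→Band C ($968M), OrbitCom→Band A ($683M), Solara→Band E ($815M), AzureWave→Band B ($830M), Meridian→Band D ($799M), VistaNet→Band G ($950M) — total 968+683+815+830+799+950 = $5045M.
Column-greedy (each band in turn goes to its best remaining operator) gives $4800M, worse by 245.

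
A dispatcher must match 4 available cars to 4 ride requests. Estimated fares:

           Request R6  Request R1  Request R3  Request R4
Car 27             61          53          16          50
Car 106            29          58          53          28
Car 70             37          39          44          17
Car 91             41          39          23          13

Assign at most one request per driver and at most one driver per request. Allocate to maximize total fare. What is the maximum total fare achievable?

Optimal: Car 27→Request R4 ($50), Car 106→Request R1 ($58), Car 70→Request R3 ($44), Car 91→Request R6 ($41) — total 50+58+44+41 = $193.
Max-entry greedy (repeatedly take the single best remaining cell) gives $176, worse by 17.
Swapping Car 27↔Car 70 (Car 27→Request R3 $16, Car 70→Request R4 $17) loses 61.

Max total: $193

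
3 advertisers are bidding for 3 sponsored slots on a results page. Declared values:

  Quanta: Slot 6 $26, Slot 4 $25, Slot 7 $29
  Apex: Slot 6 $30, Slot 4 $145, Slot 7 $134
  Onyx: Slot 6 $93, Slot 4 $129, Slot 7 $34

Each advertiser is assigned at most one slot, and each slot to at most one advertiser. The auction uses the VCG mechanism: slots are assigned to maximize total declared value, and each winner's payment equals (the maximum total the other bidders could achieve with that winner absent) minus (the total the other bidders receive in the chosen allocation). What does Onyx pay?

Onyx pays $14.

Efficient allocation: Quanta→Slot 6 ($26), Apex→Slot 7 ($134), Onyx→Slot 4 ($129); total welfare W = $289.
Onyx receives Slot 4 at value $129, so the others get W − 129 = $160.
Without Onyx: best allocation of the remaining 2 bidders over all 3 slots is Quanta→Slot 7 ($29), Apex→Slot 4 ($145), total $174.
VCG payment = (others' best without Onyx) − (others' welfare with Onyx) = 174 − 160 = $14.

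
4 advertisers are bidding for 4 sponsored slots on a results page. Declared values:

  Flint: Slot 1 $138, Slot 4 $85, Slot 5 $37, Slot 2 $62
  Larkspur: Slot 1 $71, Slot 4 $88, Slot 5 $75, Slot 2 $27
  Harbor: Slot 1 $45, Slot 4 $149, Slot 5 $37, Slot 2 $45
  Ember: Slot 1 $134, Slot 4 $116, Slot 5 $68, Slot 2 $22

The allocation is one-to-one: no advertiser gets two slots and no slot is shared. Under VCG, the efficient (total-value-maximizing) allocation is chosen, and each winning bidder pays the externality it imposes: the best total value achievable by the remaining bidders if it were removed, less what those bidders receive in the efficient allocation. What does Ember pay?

Efficient allocation: Flint→Slot 2 ($62), Larkspur→Slot 5 ($75), Harbor→Slot 4 ($149), Ember→Slot 1 ($134); total welfare W = $420.
Ember receives Slot 1 at value $134, so the others get W − 134 = $286.
Without Ember: best allocation of the remaining 3 bidders over all 4 slots is Flint→Slot 1 ($138), Larkspur→Slot 5 ($75), Harbor→Slot 4 ($149), total $362.
VCG payment = (others' best without Ember) − (others' welfare with Ember) = 362 − 286 = $76.

Ember pays $76.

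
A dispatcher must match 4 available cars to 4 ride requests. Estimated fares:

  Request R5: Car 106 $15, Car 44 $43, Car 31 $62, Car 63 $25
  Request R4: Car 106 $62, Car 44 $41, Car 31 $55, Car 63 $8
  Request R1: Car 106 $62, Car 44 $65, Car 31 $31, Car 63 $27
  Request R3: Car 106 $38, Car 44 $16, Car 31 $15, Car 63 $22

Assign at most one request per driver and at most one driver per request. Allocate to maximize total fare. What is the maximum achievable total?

Max total: $211

Optimal: Car 106→Request R4 ($62), Car 44→Request R1 ($65), Car 31→Request R5 ($62), Car 63→Request R3 ($22) — total 62+65+62+22 = $211.
No other one-to-one assignment exceeds $211.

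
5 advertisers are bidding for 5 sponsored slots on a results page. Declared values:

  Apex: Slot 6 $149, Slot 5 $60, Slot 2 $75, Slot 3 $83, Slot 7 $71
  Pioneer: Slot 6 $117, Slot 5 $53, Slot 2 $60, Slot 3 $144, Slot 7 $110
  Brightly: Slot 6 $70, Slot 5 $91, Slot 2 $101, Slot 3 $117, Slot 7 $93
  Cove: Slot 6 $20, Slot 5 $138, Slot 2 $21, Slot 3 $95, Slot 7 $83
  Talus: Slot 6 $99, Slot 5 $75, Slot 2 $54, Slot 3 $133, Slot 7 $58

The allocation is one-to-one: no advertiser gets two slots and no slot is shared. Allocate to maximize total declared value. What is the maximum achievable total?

Maximum total: $631

Treat this as an assignment problem: match each advertiser to one slot.
Optimal: Apex→Slot 6 ($149), Pioneer→Slot 7 ($110), Brightly→Slot 2 ($101), Cove→Slot 5 ($138), Talus→Slot 3 ($133) — total 149+110+101+138+133 = $631.
Max-entry greedy (repeatedly take the single best remaining cell) gives $590, worse by 41.
Swapping Talus↔Brightly (Talus→Slot 2 $54, Brightly→Slot 3 $117) loses 63.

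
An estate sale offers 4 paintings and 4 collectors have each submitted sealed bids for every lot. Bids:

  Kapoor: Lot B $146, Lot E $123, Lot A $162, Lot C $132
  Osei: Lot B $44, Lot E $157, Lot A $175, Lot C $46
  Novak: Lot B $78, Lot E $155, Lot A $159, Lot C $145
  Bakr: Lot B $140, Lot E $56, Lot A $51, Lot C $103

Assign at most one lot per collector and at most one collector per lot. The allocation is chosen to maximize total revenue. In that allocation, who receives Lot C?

This is the linear assignment problem.
Optimal: Kapoor→Lot A ($162), Osei→Lot E ($157), Novak→Lot C ($145), Bakr→Lot B ($140) — total 162+157+145+140 = $604.
Next-best assignment: Kapoor→Lot C, Osei→Lot A, Novak→Lot E, Bakr→Lot B = $602.
Novak's own top lot is Lot A ($159), but forcing Novak→Lot A and reassigning the rest optimally gives only $588 — worse by 16.

Novak receives Lot C.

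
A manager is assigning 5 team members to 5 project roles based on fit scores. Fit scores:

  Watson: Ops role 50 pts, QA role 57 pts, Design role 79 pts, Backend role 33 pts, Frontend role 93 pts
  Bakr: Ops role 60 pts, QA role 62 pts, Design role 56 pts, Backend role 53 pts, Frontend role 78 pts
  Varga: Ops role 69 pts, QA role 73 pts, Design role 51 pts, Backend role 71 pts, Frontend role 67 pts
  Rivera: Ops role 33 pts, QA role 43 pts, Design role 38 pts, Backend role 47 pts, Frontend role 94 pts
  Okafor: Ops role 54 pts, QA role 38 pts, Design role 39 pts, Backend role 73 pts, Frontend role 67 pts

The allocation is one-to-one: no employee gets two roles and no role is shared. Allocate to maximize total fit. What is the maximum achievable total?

Maximum total: 379 pts

Optimal: Watson→Design role (79 pts), Bakr→Ops role (60 pts), Varga→QA role (73 pts), Rivera→Frontend role (94 pts), Okafor→Backend role (73 pts) — total 79+60+73+94+73 = 379 pts.
Column-greedy (each role in turn goes to its best remaining employee) gives 377 pts, worse by 2.
Swapping Varga↔Bakr (Varga→Ops role 69 pts, Bakr→QA role 62 pts) loses 2.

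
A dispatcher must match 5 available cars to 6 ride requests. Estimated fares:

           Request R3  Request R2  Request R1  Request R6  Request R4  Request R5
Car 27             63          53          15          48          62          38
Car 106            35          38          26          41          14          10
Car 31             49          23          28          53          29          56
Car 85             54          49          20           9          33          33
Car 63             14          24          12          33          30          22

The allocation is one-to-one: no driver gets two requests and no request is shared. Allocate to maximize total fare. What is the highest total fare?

Maximum total: $243

Optimal: Car 27→Request R4 ($62), Car 106→Request R2 ($38), Car 31→Request R5 ($56), Car 85→Request R3 ($54), Car 63→Request R6 ($33) — total 62+38+56+54+33 = $243.
Column-greedy (each request in turn goes to its best remaining driver) gives $211, worse by 32.
Swapping Car 106↔Car 31 (Car 106→Request R5 $10, Car 31→Request R2 $23) loses 61.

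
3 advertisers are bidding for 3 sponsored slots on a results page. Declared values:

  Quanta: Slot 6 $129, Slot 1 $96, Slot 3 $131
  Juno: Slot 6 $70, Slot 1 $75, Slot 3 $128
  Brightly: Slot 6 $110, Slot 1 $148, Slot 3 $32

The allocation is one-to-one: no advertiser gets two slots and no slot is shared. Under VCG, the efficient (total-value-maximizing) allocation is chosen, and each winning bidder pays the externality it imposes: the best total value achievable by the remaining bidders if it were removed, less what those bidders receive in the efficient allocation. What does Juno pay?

Juno pays $2.

Efficient allocation: Quanta→Slot 6 ($129), Juno→Slot 3 ($128), Brightly→Slot 1 ($148); total welfare W = $405.
Juno receives Slot 3 at value $128, so the others get W − 128 = $277.
Without Juno: best allocation of the remaining 2 bidders over all 3 slots is Quanta→Slot 3 ($131), Brightly→Slot 1 ($148), total $279.
VCG payment = (others' best without Juno) − (others' welfare with Juno) = 279 − 277 = $2.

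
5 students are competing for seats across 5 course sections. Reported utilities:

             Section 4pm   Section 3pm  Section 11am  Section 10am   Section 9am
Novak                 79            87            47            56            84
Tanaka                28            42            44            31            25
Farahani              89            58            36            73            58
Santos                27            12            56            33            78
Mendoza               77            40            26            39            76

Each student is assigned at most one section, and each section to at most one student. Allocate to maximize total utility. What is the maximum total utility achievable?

Max total: 359 points

Optimal: Novak→Section 3pm (87 points), Tanaka→Section 11am (44 points), Farahani→Section 10am (73 points), Santos→Section 9am (78 points), Mendoza→Section 4pm (77 points) — total 87+44+73+78+77 = 359 points.
Max-entry greedy (repeatedly take the single best remaining cell) gives 337 points, worse by 22.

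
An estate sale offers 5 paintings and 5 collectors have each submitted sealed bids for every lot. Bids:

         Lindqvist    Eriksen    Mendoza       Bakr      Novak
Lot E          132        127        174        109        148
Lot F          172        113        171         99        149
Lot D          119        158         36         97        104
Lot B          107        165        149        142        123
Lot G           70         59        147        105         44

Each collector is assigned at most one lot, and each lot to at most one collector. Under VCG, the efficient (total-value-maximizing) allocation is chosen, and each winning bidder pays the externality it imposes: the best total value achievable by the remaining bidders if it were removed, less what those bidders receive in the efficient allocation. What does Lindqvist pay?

Lindqvist pays $28.

Efficient allocation: Lindqvist→Lot F ($172), Eriksen→Lot D ($158), Mendoza→Lot G ($147), Bakr→Lot B ($142), Novak→Lot E ($148); total welfare W = $767.
Lindqvist receives Lot F at value $172, so the others get W − 172 = $595.
Without Lindqvist: best allocation of the remaining 4 bidders over all 5 lots is Eriksen→Lot D ($158), Mendoza→Lot E ($174), Bakr→Lot B ($142), Novak→Lot F ($149), total $623.
VCG payment = (others' best without Lindqvist) − (others' welfare with Lindqvist) = 623 − 595 = $28.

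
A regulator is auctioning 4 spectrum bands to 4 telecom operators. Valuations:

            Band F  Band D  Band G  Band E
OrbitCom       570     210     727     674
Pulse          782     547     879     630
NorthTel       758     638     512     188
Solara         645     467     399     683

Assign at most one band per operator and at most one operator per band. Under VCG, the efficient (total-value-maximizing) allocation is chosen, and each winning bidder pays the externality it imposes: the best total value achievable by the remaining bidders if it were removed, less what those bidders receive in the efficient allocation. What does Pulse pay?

Efficient allocation: OrbitCom→Band E ($674M), Pulse→Band G ($879M), NorthTel→Band D ($638M), Solara→Band F ($645M); total welfare W = $2836M.
Pulse receives Band G at value $879M, so the others get W − 879 = $1957M.
Without Pulse: best allocation of the remaining 3 bidders over all 4 bands is OrbitCom→Band G ($727M), NorthTel→Band F ($758M), Solara→Band E ($683M), total $2168M.
VCG payment = (others' best without Pulse) − (others' welfare with Pulse) = 2168 − 1957 = $211M.

Pulse pays $211M.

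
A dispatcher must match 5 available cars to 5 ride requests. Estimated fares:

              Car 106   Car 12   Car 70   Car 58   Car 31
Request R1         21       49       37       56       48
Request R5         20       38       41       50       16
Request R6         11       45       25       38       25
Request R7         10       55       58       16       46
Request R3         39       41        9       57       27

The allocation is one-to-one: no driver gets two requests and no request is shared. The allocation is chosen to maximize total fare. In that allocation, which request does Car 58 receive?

This is a one-to-one assignment (maximum-weight bipartite matching).
Optimal: Car 106→Request R3 ($39), Car 12→Request R6 ($45), Car 70→Request R7 ($58), Car 58→Request R5 ($50), Car 31→Request R1 ($48) — total 39+45+58+50+48 = $240.
Column-greedy (each request in turn goes to its best remaining driver) gives $227, worse by 13.
Next-best assignment: Car 106→Request R5, Car 12→Request R6, Car 70→Request R7, Car 58→Request R3, Car 31→Request R1 = $228.
Car 58's own top request is Request R3 ($57), but forcing Car 58→Request R3 and reassigning the rest optimally gives only $228 — worse by 12.

Car 58 receives Request R5.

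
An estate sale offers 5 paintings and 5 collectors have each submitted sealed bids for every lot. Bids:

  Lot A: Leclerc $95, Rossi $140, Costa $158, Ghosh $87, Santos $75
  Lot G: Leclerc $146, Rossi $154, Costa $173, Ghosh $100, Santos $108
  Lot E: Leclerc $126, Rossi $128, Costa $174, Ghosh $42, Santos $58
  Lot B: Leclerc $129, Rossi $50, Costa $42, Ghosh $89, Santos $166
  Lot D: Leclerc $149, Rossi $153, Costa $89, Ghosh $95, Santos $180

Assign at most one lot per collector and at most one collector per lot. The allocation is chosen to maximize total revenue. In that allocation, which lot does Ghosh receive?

Ghosh receives Lot A.

Optimal: Leclerc→Lot D ($149), Rossi→Lot G ($154), Costa→Lot E ($174), Ghosh→Lot A ($87), Santos→Lot B ($166) — total 149+154+174+87+166 = $730.
Row-greedy (each collector in turn takes its best remaining lot) gives $641, worse by 89.
Ghosh's own top lot is Lot G ($100), but forcing Ghosh→Lot G and reassigning the rest optimally gives only $729 — worse by 1.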